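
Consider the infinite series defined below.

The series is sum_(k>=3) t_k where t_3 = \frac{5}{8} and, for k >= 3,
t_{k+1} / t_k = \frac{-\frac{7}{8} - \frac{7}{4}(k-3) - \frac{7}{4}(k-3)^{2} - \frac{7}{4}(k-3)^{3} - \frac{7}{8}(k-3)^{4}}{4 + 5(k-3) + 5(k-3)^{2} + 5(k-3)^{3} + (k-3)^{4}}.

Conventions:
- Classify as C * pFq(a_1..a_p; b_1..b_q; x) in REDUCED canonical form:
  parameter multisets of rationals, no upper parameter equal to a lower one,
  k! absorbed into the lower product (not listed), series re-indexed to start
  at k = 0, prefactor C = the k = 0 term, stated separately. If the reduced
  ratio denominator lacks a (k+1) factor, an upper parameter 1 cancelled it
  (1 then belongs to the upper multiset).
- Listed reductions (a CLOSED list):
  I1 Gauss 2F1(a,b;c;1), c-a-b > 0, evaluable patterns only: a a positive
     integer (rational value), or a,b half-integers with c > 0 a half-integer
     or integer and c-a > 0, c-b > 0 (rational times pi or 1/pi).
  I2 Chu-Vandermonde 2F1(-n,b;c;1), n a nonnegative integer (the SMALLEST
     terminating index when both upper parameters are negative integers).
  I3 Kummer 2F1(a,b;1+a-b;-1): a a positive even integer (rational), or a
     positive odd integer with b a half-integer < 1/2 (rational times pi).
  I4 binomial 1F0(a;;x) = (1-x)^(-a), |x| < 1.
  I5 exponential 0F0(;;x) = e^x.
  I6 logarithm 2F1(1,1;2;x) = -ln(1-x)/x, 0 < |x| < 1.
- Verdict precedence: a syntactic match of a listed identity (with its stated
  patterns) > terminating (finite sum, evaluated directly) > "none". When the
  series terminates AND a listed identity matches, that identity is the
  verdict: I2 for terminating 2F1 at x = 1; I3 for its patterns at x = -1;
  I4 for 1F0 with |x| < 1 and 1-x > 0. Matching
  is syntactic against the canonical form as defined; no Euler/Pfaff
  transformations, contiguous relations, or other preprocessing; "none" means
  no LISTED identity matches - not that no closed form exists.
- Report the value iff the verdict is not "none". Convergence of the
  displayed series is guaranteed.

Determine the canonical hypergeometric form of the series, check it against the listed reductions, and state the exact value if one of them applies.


Key observation: with t_0 = \frac{5}{8}, cancel k^2 + 1 from the displayed ratio first; then prefactor 5/8.
Ratio: r(k) = -\frac{7}{8} * (k+1) (k+1) / [(k+4) (k+1)] - poly over poly, x = -\frac{7}{8} from leading terms; C = \frac{5}{8} at k = 0.

Canonical form: C = \frac{5}{8} times 2F1 with upper {1, 1}, lower {4}, x = -\frac{7}{8}. Verdict: none here - no I1-I6 shape fits x = -\frac{7}{8} with lower {4}.


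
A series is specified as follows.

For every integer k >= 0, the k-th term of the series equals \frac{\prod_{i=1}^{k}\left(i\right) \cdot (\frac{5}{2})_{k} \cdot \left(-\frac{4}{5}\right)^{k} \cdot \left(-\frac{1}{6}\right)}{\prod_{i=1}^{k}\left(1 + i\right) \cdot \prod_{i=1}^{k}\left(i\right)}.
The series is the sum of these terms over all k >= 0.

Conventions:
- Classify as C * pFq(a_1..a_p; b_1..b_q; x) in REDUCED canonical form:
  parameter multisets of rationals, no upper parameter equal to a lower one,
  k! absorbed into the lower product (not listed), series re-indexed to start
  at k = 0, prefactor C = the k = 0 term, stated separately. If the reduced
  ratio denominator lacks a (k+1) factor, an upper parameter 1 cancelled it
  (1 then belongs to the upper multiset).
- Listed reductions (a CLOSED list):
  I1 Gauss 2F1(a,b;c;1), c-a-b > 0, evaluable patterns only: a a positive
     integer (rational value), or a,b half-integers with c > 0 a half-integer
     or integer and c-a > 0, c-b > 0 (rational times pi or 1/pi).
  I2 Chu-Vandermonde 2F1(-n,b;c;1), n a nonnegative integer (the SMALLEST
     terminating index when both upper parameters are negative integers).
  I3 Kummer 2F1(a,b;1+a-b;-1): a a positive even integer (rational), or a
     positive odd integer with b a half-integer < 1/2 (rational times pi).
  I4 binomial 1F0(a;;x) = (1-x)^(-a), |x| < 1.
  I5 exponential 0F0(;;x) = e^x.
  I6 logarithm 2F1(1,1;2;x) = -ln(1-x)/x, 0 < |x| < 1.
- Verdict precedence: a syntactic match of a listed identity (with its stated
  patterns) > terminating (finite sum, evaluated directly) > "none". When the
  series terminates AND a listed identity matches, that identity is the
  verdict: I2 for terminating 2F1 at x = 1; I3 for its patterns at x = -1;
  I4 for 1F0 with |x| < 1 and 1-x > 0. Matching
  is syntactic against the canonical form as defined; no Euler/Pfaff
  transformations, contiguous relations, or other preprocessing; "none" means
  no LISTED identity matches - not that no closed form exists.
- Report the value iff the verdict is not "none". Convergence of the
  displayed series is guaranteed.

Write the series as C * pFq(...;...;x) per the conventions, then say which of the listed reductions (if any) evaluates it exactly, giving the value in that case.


The tell: t_0 = -\frac{1}{6} here, and the running product (prefactor -1/6) telescopes to a rising factorial.
Term ratio: r(k) = -\frac{4}{5} * (k+1) (k+\frac{5}{2}) / [(k+2) (k+1)] - rational; roots negated = parameters, x = -\frac{4}{5}, C = -\frac{1}{6}.

x = -\frac{4}{5} here; the reduced form reads 2F1, upper {1, \frac{5}{2}}, lower {2}, C = -\frac{1}{6}. Verdict: no listed reduction: x = -\frac{4}{5} and upper {1, \frac{5}{2}} fail every I1-I6 pattern.


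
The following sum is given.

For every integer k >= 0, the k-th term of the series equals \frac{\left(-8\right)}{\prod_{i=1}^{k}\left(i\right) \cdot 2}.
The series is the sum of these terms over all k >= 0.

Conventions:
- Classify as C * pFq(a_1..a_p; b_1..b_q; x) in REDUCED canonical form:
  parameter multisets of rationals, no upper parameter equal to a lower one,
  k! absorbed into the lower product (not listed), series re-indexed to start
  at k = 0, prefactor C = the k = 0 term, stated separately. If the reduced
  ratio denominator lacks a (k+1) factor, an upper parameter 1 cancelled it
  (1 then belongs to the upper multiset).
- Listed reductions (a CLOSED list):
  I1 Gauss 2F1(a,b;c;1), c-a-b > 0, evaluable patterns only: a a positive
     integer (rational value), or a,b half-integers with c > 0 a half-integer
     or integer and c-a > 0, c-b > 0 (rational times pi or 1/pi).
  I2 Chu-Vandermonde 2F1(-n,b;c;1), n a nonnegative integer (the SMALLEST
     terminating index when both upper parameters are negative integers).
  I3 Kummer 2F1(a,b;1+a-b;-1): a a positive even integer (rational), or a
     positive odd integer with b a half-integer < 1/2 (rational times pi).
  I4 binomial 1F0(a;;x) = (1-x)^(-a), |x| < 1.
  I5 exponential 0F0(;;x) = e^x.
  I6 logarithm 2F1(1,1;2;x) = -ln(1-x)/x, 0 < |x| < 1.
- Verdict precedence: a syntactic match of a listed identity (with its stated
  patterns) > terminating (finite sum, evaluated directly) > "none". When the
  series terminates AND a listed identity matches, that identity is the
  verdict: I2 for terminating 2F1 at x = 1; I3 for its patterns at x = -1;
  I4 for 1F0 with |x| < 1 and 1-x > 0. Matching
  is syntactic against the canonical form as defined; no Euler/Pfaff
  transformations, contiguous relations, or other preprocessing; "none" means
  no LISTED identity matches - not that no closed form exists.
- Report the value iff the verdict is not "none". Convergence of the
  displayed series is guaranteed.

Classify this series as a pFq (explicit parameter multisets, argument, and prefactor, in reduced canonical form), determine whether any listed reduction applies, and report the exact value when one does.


At argument 1: a 0F0 with upper {-}, lower {-}, scaled by C = -4. Verdict (x = 1): exponential (I5) applies (the 0F0 exponential series at x = 1). Value: \left(-4\right) \cdot e^{1}.

First insight: x = 1 and the constant factors (C = -4) combine into one prefactor.
Adjacent-term ratio: r(k) = 1 * 1 / [(k+1)] - rational in k. x = 1; t_0 = -4; negate the roots.


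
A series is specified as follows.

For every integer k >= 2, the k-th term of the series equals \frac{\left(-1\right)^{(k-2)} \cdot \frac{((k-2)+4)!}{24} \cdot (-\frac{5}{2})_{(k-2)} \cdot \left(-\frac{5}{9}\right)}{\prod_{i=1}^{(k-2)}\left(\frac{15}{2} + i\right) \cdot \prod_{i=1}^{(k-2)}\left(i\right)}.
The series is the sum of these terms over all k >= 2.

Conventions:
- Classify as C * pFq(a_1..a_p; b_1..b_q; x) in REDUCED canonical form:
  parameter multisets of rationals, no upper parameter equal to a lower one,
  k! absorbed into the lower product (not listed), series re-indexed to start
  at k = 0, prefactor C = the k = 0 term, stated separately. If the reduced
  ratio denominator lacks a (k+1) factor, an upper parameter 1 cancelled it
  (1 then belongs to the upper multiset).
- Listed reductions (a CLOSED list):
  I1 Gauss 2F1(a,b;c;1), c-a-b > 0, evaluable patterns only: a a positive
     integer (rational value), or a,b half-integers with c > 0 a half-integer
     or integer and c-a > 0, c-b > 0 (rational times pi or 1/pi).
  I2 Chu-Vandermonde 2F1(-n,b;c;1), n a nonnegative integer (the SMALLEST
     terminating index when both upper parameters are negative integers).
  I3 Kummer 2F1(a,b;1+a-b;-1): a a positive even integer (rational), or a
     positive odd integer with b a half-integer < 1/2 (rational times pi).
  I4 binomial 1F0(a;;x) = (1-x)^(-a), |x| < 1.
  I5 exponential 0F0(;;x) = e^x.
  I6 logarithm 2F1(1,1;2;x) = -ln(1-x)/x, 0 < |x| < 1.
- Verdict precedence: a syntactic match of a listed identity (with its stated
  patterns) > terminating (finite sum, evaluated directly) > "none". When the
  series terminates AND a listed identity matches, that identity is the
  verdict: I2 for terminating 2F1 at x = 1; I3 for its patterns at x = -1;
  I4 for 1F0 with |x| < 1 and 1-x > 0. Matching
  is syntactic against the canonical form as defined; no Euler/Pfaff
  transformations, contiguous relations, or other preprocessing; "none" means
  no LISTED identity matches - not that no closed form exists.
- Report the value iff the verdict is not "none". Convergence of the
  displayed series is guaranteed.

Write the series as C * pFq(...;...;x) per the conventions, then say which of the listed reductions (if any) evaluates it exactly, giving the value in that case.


Prefactor -\frac{5}{9}, argument -1: 2F1 with upper {-\frac{5}{2}, 5} over lower {\frac{17}{2}}. Verdict (x = -1): the Kummer evaluation I3 applies (x = -1; c = \frac{17}{2} equals 1+a-b for upper {-\frac{5}{2}, 5}: listed pattern). Exact value: \left(-\frac{75075}{131072}\right) \cdot \pi.

Key step: with t_0 = -\frac{5}{9}, the factorial ratio (C = -5/9) (k+a-1)!/(a-1)! is a rising factorial (a)_k.
Term ratio: r(k) = -1 * (k-\frac{5}{2}) (k+5) / [(k+\frac{17}{2}) (k+1)] - rational in k, leading ratio -1; with t_0 = -\frac{5}{9}, classification follows.


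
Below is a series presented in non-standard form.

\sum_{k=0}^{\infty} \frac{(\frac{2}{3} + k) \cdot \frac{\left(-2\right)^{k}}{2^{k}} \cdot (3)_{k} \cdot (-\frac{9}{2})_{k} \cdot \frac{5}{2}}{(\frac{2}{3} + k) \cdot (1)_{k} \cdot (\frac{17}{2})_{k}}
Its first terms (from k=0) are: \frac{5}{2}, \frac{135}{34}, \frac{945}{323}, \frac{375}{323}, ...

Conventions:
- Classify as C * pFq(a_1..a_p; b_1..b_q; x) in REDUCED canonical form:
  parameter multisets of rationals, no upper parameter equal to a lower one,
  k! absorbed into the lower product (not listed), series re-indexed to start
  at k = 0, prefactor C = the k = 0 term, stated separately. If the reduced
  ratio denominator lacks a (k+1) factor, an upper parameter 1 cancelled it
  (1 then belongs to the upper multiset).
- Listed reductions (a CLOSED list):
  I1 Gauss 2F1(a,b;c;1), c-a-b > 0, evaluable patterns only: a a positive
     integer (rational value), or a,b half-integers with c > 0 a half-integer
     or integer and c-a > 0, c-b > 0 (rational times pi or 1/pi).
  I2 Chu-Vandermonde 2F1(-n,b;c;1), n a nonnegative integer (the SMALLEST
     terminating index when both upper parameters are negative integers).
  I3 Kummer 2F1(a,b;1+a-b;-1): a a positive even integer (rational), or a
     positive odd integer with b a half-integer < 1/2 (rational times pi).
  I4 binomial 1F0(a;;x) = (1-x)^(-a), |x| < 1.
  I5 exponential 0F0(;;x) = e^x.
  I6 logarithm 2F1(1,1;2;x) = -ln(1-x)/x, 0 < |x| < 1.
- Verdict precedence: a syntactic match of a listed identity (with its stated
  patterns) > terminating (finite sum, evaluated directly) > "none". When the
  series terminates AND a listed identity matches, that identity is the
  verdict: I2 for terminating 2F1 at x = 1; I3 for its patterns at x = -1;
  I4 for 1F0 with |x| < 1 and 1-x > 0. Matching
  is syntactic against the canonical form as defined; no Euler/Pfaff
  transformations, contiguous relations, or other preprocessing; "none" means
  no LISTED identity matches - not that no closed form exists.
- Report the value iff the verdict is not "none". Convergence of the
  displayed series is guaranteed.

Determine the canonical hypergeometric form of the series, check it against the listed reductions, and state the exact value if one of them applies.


Canonical form: C = \frac{5}{2} times 2F1 with upper {-\frac{9}{2}, 3}, lower {\frac{17}{2}}, x = -1. Verdict: the Kummer evaluation I3 matches (x = -1; c = \frac{17}{2} equals 1+a-b for upper {-\frac{9}{2}, 3}: listed pattern). Hence: \frac{225225}{65536} \cdot \pi.

First insight: with t_0 = \frac{5}{2}, (1)_k (C = 5/2, x = -1) is k! itself.
Term ratio: r(k) = -1 * (k-\frac{9}{2}) (k+3) / [(k+\frac{17}{2}) (k+1)] - rational; roots negated = parameters, x = -1, C = \frac{5}{2}.


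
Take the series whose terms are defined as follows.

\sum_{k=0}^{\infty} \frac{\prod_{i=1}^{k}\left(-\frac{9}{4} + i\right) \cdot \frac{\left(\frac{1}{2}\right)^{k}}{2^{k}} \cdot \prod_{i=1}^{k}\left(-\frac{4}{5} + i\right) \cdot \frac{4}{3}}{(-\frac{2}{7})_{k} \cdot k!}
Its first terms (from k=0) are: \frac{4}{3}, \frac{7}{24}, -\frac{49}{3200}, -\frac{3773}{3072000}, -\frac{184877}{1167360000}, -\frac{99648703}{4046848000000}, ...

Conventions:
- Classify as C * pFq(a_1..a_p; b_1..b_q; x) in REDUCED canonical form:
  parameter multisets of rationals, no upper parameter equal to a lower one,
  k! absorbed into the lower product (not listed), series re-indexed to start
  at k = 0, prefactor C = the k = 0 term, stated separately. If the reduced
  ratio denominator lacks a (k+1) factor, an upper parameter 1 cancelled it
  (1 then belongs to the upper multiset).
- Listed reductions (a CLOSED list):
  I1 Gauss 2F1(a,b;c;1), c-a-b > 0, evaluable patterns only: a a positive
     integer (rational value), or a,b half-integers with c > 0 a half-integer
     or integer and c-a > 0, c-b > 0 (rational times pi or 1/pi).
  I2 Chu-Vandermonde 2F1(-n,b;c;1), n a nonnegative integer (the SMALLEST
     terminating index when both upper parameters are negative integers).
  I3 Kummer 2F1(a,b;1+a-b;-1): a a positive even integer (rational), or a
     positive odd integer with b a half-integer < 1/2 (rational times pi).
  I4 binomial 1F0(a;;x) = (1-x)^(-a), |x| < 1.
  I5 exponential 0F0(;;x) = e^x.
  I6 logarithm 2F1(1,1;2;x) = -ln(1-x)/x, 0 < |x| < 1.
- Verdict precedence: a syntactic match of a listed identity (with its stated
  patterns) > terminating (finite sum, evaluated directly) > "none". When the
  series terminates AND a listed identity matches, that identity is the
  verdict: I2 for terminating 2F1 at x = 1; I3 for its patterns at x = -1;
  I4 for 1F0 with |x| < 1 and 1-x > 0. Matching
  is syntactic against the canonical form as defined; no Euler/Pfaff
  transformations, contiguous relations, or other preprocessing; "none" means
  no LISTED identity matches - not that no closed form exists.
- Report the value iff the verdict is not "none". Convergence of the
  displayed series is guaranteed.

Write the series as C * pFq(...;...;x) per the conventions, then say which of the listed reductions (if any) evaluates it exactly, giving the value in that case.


At argument \frac{1}{4}: a 2F1 with upper {-\frac{5}{4}, \frac{1}{5}}, lower {-\frac{2}{7}}, scaled by C = \frac{4}{3}. Verdict: none. No listed pattern accepts 2F1(-\frac{5}{4}, \frac{1}{5}; -\frac{2}{7}; \frac{1}{4}).

Structural cue: t_0 = \frac{4}{3} here, and the running product (C = 4/3, x = 1/4) telescopes to a rising factorial.
Ratio: r(k) = \frac{1}{4} * (k-\frac{5}{4}) (k+\frac{1}{5}) / [(k-\frac{2}{7}) (k+1)] - rational in k. x = \frac{1}{4}; t_0 = \frac{4}{3}; negate the roots.


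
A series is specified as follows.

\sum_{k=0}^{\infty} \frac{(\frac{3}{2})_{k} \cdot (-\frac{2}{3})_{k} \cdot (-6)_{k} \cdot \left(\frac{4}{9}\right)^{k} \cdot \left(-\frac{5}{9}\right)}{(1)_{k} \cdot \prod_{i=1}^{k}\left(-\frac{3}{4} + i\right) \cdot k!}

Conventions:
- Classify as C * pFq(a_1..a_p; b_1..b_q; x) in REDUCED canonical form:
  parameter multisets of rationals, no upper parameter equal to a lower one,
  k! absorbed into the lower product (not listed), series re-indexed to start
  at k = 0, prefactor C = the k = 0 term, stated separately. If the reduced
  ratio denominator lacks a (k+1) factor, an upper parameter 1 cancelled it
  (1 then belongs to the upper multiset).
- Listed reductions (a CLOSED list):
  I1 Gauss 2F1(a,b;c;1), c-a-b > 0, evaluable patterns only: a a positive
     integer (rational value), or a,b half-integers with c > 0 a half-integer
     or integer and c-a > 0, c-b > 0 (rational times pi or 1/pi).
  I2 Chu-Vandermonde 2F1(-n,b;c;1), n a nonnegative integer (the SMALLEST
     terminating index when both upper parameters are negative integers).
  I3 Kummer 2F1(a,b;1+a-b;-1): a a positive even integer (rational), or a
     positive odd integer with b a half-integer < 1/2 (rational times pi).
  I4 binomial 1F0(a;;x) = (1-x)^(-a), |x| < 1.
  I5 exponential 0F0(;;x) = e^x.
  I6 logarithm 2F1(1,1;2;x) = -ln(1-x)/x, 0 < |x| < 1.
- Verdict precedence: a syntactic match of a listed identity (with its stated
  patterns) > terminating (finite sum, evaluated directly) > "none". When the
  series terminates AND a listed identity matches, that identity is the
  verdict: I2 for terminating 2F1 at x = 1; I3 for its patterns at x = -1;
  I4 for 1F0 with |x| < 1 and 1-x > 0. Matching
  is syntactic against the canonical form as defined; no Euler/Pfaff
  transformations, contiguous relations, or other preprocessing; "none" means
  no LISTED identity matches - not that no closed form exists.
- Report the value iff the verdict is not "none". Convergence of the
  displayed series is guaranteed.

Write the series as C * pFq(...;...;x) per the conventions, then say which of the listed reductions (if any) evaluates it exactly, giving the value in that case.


Prefactor -\frac{5}{9}, argument \frac{4}{9}: 3F2 with upper {-6, -\frac{2}{3}, \frac{3}{2}} over lower {\frac{1}{4}, 1}. Verdict: terminating - upper parameter -6 makes this a finite sum (last index 6), evaluated exactly. Exact value: -\frac{34526730682625}{6935214173589}.

Key step: from the first term -\frac{5}{9}: the lower running product (prefactor -5/9) is a rising factorial.
Consecutive-term ratio: r(k) = \frac{4}{9} * (k-6) (k-\frac{2}{3}) (k+\frac{3}{2}) / [(k+\frac{1}{4}) (k+1) (k+1)] - rational in k. x = \frac{4}{9}; t_0 = -\frac{5}{9}; negate the roots.


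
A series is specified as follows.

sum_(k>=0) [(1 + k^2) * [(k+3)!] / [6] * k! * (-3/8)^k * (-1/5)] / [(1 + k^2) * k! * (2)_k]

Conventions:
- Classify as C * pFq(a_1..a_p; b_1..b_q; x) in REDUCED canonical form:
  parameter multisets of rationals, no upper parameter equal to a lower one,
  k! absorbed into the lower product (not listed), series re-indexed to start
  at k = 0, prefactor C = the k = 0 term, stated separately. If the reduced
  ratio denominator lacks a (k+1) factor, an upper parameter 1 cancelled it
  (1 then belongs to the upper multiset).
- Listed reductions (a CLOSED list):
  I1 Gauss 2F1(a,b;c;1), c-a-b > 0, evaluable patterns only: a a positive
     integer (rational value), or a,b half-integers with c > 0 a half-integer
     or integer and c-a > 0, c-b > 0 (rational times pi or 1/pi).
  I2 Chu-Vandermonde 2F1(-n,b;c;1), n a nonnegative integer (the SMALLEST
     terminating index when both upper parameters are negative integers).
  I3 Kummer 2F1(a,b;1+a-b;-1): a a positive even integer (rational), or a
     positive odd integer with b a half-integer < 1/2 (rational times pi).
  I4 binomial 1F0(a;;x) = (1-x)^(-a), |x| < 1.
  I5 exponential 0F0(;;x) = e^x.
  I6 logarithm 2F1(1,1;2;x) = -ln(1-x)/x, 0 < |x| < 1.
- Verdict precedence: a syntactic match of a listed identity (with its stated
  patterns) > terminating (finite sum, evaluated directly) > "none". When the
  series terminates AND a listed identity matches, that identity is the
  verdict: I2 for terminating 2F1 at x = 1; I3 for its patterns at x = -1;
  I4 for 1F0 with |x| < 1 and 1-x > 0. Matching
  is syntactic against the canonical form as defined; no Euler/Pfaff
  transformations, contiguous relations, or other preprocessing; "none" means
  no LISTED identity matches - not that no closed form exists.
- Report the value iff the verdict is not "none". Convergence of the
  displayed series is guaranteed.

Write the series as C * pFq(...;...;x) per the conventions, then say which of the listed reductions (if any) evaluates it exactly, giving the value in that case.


The series (x = -3/8) is 2F1: upper {1, 4}, lower {2}, prefactor -1/5. Verdict: none (x = -3/8): each listed identity misses the multisets {1, 4} ; {2}.

The tell: from the first term -1/5: the factorial ratio (C = -1/5) (k+a-1)!/(a-1)! is a rising factorial (a)_k.
Consecutive-term ratio: r(k) = (-3/8) * (k+1) (k+4) / [(k+2) (k+1)] ; factor over Q: parameters, x = (-3/8), and C = -1/5.


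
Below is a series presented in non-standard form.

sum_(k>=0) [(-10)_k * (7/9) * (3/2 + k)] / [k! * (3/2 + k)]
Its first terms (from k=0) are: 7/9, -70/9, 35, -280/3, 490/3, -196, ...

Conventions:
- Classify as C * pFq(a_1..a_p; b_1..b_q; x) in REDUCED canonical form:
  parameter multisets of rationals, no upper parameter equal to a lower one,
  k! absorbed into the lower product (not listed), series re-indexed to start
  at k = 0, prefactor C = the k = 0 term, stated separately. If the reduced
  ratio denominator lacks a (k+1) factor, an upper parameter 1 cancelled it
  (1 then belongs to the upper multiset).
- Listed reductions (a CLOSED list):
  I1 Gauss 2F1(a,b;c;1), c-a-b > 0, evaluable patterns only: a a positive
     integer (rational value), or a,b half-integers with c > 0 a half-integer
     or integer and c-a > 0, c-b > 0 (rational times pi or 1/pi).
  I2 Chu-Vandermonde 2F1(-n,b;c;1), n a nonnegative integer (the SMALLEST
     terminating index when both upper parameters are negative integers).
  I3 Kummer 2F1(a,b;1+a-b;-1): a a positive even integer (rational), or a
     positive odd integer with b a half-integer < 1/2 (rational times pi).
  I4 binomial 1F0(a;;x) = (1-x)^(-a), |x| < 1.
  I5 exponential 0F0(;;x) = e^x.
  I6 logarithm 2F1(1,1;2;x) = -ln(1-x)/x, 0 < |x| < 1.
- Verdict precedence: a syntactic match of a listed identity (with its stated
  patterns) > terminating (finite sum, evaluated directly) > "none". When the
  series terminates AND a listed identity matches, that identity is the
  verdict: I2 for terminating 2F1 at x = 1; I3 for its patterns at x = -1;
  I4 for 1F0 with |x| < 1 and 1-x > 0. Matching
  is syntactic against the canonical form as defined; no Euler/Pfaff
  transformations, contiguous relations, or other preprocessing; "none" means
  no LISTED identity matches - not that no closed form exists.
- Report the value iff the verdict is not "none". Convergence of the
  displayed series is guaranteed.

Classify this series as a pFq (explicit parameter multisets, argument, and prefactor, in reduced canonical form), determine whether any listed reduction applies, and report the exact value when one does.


Classification (C = 7/9): 1F0 with upper {-10}, lower {-}, argument x = 1. Verdict: terminating at k = 10: the factor (-10)_k kills every later term; summing the 11 survivors is exact. Hence: 0.

Key step: with t_0 = 7/9, the factor k + 3/2 cancels (top and bottom), leaving prefactor 7/9.
Adjacent-term ratio: r(k) = 1 * (k-10) / [(k+1)] - rational; roots negated = parameters, x = 1, C = 7/9.


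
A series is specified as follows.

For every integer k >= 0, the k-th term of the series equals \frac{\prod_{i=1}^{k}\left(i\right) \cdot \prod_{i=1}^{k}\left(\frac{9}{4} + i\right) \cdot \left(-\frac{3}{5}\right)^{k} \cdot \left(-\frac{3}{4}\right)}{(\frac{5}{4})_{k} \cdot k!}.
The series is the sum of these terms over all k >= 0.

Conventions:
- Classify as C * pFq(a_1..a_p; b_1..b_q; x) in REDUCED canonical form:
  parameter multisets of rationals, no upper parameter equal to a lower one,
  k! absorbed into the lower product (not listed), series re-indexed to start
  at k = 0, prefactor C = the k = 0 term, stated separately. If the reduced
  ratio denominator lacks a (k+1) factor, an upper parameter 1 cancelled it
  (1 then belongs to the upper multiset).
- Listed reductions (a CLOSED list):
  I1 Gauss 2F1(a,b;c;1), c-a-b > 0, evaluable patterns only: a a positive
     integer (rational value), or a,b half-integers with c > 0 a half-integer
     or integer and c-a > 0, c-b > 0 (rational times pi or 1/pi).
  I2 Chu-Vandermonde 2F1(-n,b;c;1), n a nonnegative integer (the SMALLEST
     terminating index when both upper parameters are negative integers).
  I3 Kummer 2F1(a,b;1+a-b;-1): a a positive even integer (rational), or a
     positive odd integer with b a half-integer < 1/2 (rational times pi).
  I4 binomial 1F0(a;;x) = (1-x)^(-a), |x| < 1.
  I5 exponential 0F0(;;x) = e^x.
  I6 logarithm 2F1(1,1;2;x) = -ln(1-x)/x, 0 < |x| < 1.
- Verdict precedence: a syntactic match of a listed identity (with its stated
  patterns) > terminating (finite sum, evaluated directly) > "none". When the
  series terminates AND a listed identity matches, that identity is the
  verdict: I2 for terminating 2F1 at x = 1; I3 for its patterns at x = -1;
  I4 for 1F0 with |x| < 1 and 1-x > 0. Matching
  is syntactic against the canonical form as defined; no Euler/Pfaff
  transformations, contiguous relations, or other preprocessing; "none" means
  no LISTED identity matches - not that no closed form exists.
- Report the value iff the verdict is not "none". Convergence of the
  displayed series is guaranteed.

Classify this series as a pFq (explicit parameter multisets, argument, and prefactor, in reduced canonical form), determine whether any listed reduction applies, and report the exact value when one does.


x = -\frac{3}{5} here; the reduced form reads 2F1, upper {1, \frac{13}{4}}, lower {\frac{5}{4}}, C = -\frac{3}{4}. Verdict: no listed reduction: x = -\frac{3}{5} and upper {1, \frac{13}{4}} fail every I1-I6 pattern.

First insight: x = -\frac{3}{5} and the running product (prefactor -3/4) telescopes to a rising factorial.
Term ratio: r(k) = -\frac{3}{5} * (k+1) (k+\frac{13}{4}) / [(k+\frac{5}{4}) (k+1)] - poly over poly, x = -\frac{3}{5} from leading terms; C = -\frac{3}{4} at k = 0.


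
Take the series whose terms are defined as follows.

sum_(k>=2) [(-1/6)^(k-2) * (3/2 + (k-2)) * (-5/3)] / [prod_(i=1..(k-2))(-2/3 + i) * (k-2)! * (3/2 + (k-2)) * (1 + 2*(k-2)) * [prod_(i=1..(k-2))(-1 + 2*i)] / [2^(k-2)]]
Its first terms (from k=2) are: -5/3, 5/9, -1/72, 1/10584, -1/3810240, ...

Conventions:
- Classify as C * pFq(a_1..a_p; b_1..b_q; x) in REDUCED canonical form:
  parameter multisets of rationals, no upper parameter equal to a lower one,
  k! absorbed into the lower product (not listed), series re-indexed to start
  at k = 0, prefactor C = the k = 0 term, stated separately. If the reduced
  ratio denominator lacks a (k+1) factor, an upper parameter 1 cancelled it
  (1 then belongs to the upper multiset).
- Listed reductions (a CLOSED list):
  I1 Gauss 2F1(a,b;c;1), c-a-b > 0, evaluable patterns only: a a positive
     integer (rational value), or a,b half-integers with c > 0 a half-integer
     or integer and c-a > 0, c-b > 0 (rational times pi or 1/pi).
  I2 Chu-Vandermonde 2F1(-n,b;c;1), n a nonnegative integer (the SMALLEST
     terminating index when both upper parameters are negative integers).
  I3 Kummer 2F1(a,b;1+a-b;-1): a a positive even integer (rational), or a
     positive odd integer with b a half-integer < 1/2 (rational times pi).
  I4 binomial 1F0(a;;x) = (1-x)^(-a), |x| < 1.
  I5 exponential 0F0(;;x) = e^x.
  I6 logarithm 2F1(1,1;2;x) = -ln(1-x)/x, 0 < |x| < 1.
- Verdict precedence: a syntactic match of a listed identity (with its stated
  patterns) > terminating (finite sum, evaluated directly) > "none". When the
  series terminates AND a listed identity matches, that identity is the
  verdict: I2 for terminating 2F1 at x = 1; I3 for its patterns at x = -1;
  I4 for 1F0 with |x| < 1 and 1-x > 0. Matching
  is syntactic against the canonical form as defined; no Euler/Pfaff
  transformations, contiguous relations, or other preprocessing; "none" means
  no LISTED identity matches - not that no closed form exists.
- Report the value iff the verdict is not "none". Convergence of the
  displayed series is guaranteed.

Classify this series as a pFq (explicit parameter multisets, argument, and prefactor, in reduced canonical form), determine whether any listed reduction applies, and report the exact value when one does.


This is -5/3 * 0F2(-; 1/3, 3/2; -1/6) in reduced canonical form. Verdict: none - this 0F2 at x = -1/6 matches no listed pattern, and upper {-} holds no stopper.

Structural cue: from the first term -5/3: the factor k + 3/2 cancels (top and bottom), leaving C = -5/3, x = -1/6.
Consecutive-term ratio: r(k) = (-1/6) * 1 / [(k+1/3) (k+3/2) (k+1)] - poly over poly, x = (-1/6) from leading terms; C = -5/3 at k = 0.


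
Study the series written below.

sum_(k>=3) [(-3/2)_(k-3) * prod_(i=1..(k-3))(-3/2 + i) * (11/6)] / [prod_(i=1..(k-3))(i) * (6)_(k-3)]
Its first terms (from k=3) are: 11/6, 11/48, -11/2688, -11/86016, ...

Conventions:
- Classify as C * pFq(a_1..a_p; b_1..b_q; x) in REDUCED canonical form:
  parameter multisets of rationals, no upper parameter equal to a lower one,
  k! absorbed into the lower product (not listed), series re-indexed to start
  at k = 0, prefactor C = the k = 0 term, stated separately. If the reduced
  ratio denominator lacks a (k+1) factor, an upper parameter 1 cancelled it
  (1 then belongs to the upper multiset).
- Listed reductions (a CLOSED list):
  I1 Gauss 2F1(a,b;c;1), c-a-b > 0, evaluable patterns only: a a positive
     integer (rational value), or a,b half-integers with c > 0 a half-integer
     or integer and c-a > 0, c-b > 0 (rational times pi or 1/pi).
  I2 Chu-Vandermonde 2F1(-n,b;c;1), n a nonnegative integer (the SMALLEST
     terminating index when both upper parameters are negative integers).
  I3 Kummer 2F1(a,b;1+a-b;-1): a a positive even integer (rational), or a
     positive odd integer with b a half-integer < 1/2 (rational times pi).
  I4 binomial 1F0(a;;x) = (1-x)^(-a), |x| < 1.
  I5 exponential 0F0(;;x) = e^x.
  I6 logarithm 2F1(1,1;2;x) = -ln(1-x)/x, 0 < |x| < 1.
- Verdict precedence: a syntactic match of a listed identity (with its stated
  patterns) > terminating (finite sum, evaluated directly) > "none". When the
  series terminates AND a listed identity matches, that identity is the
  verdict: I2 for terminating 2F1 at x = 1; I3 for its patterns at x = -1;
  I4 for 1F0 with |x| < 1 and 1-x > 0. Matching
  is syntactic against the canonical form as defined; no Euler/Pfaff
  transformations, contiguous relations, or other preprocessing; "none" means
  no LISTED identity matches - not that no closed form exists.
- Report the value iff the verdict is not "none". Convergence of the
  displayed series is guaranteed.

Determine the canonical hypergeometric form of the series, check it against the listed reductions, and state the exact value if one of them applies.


Key observation: x = 1 and the product of the first k integers (C = 11/6, x = 1) is k!.
Step ratio: r(k) = 1 * (k-3/2) (k-1/2) / [(k+6) (k+1)] - rational in k, leading ratio 1; with t_0 = 11/6, classification follows.

At argument 1: a 2F1 with upper {-3/2, -1/2}, lower {6}, scaled by C = 11/6. Verdict (x = 1): the half-integer Gauss pattern (I1) applies (x = 1; upper {-3/2, -1/2} half-integers, c = 6 in the evaluable pattern). Exact value: (524288/81081) / pi.


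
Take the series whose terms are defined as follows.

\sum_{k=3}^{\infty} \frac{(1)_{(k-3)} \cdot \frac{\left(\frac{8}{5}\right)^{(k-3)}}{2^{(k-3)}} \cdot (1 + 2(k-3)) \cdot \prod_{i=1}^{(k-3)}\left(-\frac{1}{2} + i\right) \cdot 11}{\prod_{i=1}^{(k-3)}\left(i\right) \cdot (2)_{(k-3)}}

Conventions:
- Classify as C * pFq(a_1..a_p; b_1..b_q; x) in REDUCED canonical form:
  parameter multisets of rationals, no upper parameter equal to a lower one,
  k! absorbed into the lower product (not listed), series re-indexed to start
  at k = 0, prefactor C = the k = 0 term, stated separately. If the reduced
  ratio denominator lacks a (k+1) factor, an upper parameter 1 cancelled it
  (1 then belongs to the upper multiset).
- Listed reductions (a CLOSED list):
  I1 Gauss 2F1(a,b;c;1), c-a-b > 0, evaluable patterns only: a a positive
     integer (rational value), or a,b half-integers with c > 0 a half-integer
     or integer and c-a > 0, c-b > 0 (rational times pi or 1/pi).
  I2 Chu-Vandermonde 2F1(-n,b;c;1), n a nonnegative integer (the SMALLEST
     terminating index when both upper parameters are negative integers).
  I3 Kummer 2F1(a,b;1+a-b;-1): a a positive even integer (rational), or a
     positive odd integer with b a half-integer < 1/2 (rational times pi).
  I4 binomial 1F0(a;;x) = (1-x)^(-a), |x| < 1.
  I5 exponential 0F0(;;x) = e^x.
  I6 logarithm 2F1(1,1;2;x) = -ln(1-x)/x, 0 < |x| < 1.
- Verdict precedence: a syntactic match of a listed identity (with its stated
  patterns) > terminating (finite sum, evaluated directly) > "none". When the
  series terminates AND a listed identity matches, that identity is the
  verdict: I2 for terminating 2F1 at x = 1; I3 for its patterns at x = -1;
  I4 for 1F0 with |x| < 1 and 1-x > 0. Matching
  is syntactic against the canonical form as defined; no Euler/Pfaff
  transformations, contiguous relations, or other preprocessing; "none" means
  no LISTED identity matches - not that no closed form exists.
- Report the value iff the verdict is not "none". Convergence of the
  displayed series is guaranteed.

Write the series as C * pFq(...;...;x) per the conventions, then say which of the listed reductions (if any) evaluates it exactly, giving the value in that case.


Prefactor 11, argument \frac{4}{5}: 2F1 with upper {1, \frac{3}{2}} over lower {2}. Verdict: none. Every listed pattern misses the 2F1 form at \frac{4}{5}, upper {1, \frac{3}{2}}.

Structural cue: t_0 being 11, the product of the first k integers (prefactor 11) is k!.
Ratio: r(k) = \frac{4}{5} * (k+1) (k+\frac{3}{2}) / [(k+2) (k+1)] - poly over poly, x = \frac{4}{5} from leading terms; C = 11 at k = 0.


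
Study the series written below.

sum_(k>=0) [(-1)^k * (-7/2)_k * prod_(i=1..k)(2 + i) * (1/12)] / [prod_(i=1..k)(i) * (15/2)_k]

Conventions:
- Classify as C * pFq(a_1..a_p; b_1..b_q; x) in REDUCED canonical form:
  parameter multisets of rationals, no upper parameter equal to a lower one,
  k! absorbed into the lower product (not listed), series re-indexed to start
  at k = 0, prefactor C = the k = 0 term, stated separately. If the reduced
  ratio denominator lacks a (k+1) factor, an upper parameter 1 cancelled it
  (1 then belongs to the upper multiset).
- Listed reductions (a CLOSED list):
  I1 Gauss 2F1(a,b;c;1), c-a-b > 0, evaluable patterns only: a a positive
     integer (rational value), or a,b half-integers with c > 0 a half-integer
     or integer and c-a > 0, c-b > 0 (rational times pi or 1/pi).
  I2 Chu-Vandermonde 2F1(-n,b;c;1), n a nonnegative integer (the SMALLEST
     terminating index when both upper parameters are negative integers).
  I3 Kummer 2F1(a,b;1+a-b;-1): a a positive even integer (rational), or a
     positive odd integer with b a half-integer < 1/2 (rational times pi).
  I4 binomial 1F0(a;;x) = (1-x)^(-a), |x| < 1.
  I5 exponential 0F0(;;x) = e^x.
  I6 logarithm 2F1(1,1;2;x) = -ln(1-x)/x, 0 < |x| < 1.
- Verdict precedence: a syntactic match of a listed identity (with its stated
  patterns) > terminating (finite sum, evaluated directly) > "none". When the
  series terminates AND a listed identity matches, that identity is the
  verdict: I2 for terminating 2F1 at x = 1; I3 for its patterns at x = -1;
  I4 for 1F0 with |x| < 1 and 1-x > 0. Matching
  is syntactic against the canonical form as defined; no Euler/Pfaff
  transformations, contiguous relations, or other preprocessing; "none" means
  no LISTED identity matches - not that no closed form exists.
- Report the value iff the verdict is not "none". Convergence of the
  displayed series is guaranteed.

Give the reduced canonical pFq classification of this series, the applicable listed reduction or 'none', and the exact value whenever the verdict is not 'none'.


Reduced: x = -1, 2F1, upper = {-7/2, 3}, lower = {15/2}, C = 1/12. Verdict: this is the Kummer evaluation I3 (x = -1; c = 15/2 equals 1+a-b for upper {-7/2, 3}: listed pattern). Sum: (3003/32768) * pi.

Key observation: t_0 being 1/12, the product of the first k integers (C = 1/12, x = -1) is k!.
Ratio: r(k) = (-1) * (k-7/2) (k+3) / [(k+15/2) (k+1)] ; factor over Q: parameters, x = (-1), and C = 1/12.


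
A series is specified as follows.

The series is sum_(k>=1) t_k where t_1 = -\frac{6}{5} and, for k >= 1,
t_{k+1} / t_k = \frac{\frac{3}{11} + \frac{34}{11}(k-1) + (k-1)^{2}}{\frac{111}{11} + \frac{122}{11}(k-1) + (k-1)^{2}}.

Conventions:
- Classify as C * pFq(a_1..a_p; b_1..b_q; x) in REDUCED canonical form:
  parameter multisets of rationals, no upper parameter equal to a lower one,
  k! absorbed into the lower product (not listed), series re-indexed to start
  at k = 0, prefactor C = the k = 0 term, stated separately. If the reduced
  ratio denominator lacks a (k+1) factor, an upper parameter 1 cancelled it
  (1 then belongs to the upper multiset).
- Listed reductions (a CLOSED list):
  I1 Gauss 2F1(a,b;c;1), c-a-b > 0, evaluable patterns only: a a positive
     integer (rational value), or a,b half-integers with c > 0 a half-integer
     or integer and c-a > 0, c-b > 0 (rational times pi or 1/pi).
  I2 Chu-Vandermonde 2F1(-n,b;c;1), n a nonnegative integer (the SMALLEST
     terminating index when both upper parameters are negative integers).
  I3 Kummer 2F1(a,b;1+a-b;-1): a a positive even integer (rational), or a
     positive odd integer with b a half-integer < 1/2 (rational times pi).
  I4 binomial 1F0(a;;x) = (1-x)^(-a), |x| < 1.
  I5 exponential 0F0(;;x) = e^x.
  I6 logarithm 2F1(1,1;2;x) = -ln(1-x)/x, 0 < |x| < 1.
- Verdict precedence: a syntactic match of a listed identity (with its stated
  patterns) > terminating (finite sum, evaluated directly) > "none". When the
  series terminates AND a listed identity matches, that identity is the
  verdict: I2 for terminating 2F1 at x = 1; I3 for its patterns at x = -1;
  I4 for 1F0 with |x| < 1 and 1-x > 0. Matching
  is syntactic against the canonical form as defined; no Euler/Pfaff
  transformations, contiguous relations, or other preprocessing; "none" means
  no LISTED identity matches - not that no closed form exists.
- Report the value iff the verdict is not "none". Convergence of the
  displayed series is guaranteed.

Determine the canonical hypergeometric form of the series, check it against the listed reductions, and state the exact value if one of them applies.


Prefactor -\frac{6}{5}, argument 1: 2F1 with upper {\frac{1}{11}, 3} over lower {\frac{111}{11}}. Verdict (x = 1): Gauss's theorem (I1) applies (x = 1: the Gamma ratio telescopes since c-a-b = 7 > 0 and a = 3 in Z>0). Its exact value is -\frac{11570}{9317}.

The tell: t_0 being -\frac{6}{5}, the expanded ratio factors over Q; C = -6/5, roots give parameters.
Step ratio: r(k) = 1 * (k+\frac{1}{11}) (k+3) / [(k+\frac{111}{11}) (k+1)] - rational; roots negated = parameters, x = 1, C = -\frac{6}{5}.


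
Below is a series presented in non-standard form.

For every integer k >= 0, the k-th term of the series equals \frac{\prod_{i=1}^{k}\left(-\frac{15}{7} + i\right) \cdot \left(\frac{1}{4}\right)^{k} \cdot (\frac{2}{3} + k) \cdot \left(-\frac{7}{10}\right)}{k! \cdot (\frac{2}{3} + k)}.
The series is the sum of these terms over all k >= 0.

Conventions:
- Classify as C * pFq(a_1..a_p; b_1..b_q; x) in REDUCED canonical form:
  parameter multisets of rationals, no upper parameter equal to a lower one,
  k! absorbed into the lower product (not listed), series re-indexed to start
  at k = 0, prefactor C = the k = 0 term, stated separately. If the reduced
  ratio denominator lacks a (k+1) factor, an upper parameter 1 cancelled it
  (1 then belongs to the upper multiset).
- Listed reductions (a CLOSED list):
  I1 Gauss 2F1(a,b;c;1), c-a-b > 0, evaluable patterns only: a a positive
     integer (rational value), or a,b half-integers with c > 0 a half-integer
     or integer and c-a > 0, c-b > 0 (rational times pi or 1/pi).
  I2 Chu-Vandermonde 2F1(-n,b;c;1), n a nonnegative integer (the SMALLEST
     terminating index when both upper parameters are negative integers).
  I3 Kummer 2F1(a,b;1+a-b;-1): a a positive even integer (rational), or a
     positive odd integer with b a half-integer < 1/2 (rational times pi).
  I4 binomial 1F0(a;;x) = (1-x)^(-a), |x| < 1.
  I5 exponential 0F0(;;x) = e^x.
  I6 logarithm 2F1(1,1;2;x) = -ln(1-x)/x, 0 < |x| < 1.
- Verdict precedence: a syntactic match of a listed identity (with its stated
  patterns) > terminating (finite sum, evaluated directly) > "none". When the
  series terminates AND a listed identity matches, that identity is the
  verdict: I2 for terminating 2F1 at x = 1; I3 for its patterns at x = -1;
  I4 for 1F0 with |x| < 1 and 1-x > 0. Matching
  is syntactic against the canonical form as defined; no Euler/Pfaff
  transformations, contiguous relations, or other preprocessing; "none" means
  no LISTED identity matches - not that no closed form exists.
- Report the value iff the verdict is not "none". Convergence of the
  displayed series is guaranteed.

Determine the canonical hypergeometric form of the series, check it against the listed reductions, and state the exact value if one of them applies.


This is -\frac{7}{10} * 1F0(-\frac{8}{7}; -; \frac{1}{4}) in reduced canonical form. Verdict at x = \frac{1}{4}: the binomial series (I4) matches (the 1F0 binomial series: exponent 8/7, x = \frac{1}{4}). Value: \left(-\frac{7}{10}\right) \cdot \left(\frac{3}{4}\right)^{\frac{8}{7}}.

First insight: t_0 = -\frac{7}{10} here, and the running product (prefactor -7/10) telescopes to a rising factorial.
Step ratio: r(k) = \frac{1}{4} * (k-\frac{8}{7}) / [(k+1)] - poly over poly, x = \frac{1}{4} from leading terms; C = -\frac{7}{10} at k = 0.
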